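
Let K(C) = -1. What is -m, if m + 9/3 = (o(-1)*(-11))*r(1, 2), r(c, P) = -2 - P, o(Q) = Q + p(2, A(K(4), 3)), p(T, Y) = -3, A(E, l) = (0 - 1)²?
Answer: 179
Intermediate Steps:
A(E, l) = 1 (A(E, l) = (-1)² = 1)
o(Q) = -3 + Q (o(Q) = Q - 3 = -3 + Q)
m = -179 (m = -3 + ((-3 - 1)*(-11))*(-2 - 1*2) = -3 + (-4*(-11))*(-2 - 2) = -3 + 44*(-4) = -3 - 176 = -179)
-m = -1*(-179) = 179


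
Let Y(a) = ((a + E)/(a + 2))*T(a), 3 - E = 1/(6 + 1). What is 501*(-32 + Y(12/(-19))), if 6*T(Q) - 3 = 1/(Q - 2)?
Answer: -35663351/2275 ≈ -15676.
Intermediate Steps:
T(Q) = ½ + 1/(6*(-2 + Q)) (T(Q) = ½ + 1/(6*(Q - 2)) = ½ + 1/(6*(-2 + Q)))
E = 20/7 (E = 3 - 1/(6 + 1) = 3 - 1/7 = 3 - 1*⅐ = 3 - ⅐ = 20/7 ≈ 2.8571)
Y(a) = (-5 + 3*a)*(20/7 + a)/(6*(-2 + a)*(2 + a)) (Y(a) = ((a + 20/7)/(a + 2))*((-5 + 3*a)/(6*(-2 + a))) = ((20/7 + a)/(2 + a))*((-5 + 3*a)/(6*(-2 + a))) = (-5 + 3*a)*(20/7 + a)/(6*(-2 + a)*(2 + a)))
501*(-32 + Y(12/(-19))) = 501*(-32 + (-100 + 21*(12/(-19))² + 25*(12/(-19)))/(42*(-4 + (12/(-19))²))) = 501*(-32 + (-100 + 21*(12*(-1/19))² + 25*(12*(-1/19)))/(42*(-4 + (12*(-1/19))²))) = 501*(-32 + (-100 + 21*(-12/19)² + 25*(-12/19))/(42*(-4 + (-12/19)²))) = 501*(-32 + (-100 + 21*(144/361) - 300/19)/(42*(-4 + 144/361))) = 501*(-32 + (-100 + 3024/361 - 300/19)/(42*(-1300/361))) = 501*(-32 + (1/42)*(-361/1300)*(-38776/361)) = 501*(-32 + 4847/6825) = 501*(-213553/6825) = -35663351/2275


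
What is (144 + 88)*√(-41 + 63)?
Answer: 232*√22 ≈ 1088.2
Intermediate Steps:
(144 + 88)*√(-41 + 63) = 232*√22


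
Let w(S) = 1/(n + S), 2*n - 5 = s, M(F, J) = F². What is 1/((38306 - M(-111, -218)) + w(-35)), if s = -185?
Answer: 125/3248124 ≈ 3.8484e-5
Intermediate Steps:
n = -90 (n = 5/2 + (½)*(-185) = 5/2 - 185/2 = -90)
w(S) = 1/(-90 + S)
1/((38306 - M(-111, -218)) + w(-35)) = 1/((38306 - 1*(-111)²) + 1/(-90 - 35)) = 1/((38306 - 1*12321) + 1/(-125)) = 1/((38306 - 12321) - 1/125) = 1/(25985 - 1/125) = 1/(3248124/125) = 125/3248124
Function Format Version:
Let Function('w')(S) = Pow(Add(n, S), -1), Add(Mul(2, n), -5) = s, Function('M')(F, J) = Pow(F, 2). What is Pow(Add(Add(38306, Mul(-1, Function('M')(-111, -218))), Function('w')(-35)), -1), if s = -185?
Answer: Rational(125, 3248124) ≈ 3.8484e-5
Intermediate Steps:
n = -90 (n = Add(Rational(5, 2), Mul(Rational(1, 2), -185)) = Add(Rational(5, 2), Rational(-185, 2)) = -90)
Function('w')(S) = Pow(Add(-90, S), -1)
Pow(Add(Add(38306, Mul(-1, Function('M')(-111, -218))), Function('w')(-35)), -1) = Pow(Add(Add(38306, Mul(-1, Pow(-111, 2))), Pow(Add(-90, -35), -1)), -1) = Pow(Add(Add(38306, Mul(-1, 12321)), Pow(-125, -1)), -1) = Pow(Add(Add(38306, -12321), Rational(-1, 125)), -1) = Pow(Add(25985, Rational(-1, 125)), -1) = Pow(Rational(3248124, 125), -1) = Rational(125, 3248124)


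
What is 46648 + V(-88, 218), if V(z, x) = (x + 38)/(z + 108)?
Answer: 233304/5 ≈ 46661.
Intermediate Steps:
V(z, x) = (38 + x)/(108 + z)
46648 + V(-88, 218) = 46648 + (38 + 218)/(108 - 88) = 46648 + 256/20 = 46648 + (1/20)*256 = 46648 + 64/5 = 233304/5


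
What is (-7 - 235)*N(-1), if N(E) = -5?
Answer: 1210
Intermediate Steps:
(-7 - 235)*N(-1) = (-7 - 235)*(-5) = -242*(-5) = 1210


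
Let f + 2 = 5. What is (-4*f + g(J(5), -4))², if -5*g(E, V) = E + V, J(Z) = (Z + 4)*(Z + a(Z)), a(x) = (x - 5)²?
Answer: 10201/25 ≈ 408.04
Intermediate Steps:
f = 3 (f = -2 + 5 = 3)
a(x) = (-5 + x)²
J(Z) = (4 + Z)*(Z + (-5 + Z)²) (J(Z) = (Z + 4)*(Z + (-5 + Z)²) = (4 + Z)*(Z + (-5 + Z)²))
g(E, V) = -E/5 - V/5 (g(E, V) = -(E + V)/5 = -E/5 - V/5)
(-4*f + g(J(5), -4))² = (-4*3 + (-(100 + 5³ - 11*5 - 5*5²)/5 - ⅕*(-4)))² = (-12 + (-(100 + 125 - 55 - 5*25)/5 + ⅘))² = (-12 + (-(100 + 125 - 55 - 125)/5 + ⅘))² = (-12 + (-⅕*45 + ⅘))² = (-12 + (-9 + ⅘))² = (-12 - 41/5)² = (-101/5)² = 10201/25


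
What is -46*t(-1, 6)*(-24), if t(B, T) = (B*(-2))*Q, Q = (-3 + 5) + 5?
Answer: 15456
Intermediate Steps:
Q = 7 (Q = 2 + 5 = 7)
t(B, T) = -14*B (t(B, T) = (B*(-2))*7 = -2*B*7 = -14*B)
-46*t(-1, 6)*(-24) = -(-644)*(-1)*(-24) = -46*14*(-24) = -644*(-24) = 15456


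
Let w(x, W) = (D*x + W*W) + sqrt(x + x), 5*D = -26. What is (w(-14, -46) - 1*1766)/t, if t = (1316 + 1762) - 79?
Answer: 2114/14995 + 2*I*sqrt(7)/2999 ≈ 0.14098 + 0.0017644*I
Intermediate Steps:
D = -26/5 (D = (1/5)*(-26) = -26/5 ≈ -5.2000)
w(x, W) = W**2 - 26*x/5 + sqrt(2)*sqrt(x) (w(x, W) = (-26*x/5 + W*W) + sqrt(x + x) = (-26*x/5 + W**2) + sqrt(2*x) = (W**2 - 26*x/5) + sqrt(2)*sqrt(x) = W**2 - 26*x/5 + sqrt(2)*sqrt(x))
t = 2999 (t = 3078 - 79 = 2999)
(w(-14, -46) - 1*1766)/t = (((-46)**2 - 26/5*(-14) + sqrt(2)*sqrt(-14)) - 1*1766)/2999 = ((2116 + 364/5 + sqrt(2)*(I*sqrt(14))) - 1766)*(1/2999) = ((2116 + 364/5 + 2*I*sqrt(7)) - 1766)*(1/2999) = ((10944/5 + 2*I*sqrt(7)) - 1766)*(1/2999) = (2114/5 + 2*I*sqrt(7))*(1/2999) = 2114/14995 + 2*I*sqrt(7)/2999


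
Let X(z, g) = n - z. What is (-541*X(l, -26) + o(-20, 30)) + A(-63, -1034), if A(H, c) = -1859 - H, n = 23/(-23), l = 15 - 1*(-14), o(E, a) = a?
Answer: 14464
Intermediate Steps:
l = 29 (l = 15 + 14 = 29)
n = -1 (n = 23*(-1/23) = -1)
X(z, g) = -1 - z
(-541*X(l, -26) + o(-20, 30)) + A(-63, -1034) = (-541*(-1 - 1*29) + 30) + (-1859 - 1*(-63)) = (-541*(-1 - 29) + 30) + (-1859 + 63) = (-541*(-30) + 30) - 1796 = (16230 + 30) - 1796 = 16260 - 1796 = 14464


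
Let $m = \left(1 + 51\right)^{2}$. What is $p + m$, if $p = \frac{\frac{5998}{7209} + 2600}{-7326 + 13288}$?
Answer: $\frac{58118413115}{21490029} \approx 2704.4$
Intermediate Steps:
$p = \frac{9374699}{21490029}$ ($p = \frac{5998 \cdot \frac{1}{7209} + 2600}{5962} = \left(\frac{5998}{7209} + 2600\right) \frac{1}{5962} = \frac{18749398}{7209} \cdot \frac{1}{5962} = \frac{9374699}{21490029} \approx 0.43623$)
$m = 2704$ ($m = 52^{2} = 2704$)
$p + m = \frac{9374699}{21490029} + 2704 = \frac{58118413115}{21490029}$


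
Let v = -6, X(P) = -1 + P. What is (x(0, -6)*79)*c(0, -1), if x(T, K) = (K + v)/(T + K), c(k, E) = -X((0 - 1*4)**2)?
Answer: -2370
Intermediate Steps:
c(k, E) = -15 (c(k, E) = -(-1 + (0 - 1*4)**2) = -(-1 + (0 - 4)**2) = -(-1 + (-4)**2) = -(-1 + 16) = -1*15 = -15)
x(T, K) = (-6 + K)/(K + T) (x(T, K) = (K - 6)/(T + K) = (-6 + K)/(K + T))
(x(0, -6)*79)*c(0, -1) = (((-6 - 6)/(-6 + 0))*79)*(-15) = ((-12/(-6))*79)*(-15) = (-1/6*(-12)*79)*(-15) = (2*79)*(-15) = 158*(-15) = -2370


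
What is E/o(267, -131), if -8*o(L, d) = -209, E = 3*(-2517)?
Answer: -60408/209 ≈ -289.03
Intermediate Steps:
E = -7551
o(L, d) = 209/8 (o(L, d) = -⅛*(-209) = 209/8)
E/o(267, -131) = -7551/209/8 = -7551*8/209 = -60408/209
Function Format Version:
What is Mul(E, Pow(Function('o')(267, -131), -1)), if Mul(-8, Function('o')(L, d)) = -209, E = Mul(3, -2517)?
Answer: Rational(-60408, 209) ≈ -289.03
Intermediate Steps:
E = -7551
Function('o')(L, d) = Rational(209, 8) (Function('o')(L, d) = Mul(Rational(-1, 8), -209) = Rational(209, 8))
Mul(E, Pow(Function('o')(267, -131), -1)) = Mul(-7551, Pow(Rational(209, 8), -1)) = Mul(-7551, Rational(8, 209)) = Rational(-60408, 209)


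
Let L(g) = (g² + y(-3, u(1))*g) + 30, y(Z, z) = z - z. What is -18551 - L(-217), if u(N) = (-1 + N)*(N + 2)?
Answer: -65670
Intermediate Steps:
u(N) = (-1 + N)*(2 + N)
y(Z, z) = 0
L(g) = 30 + g² (L(g) = (g² + 0*g) + 30 = (g² + 0) + 30 = g² + 30 = 30 + g²)
-18551 - L(-217) = -18551 - (30 + (-217)²) = -18551 - (30 + 47089) = -18551 - 1*47119 = -18551 - 47119 = -65670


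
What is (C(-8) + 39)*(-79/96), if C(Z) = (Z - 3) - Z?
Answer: -237/8 ≈ -29.625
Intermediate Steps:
C(Z) = -3 (C(Z) = (-3 + Z) - Z = -3)
(C(-8) + 39)*(-79/96) = (-3 + 39)*(-79/96) = 36*(-79*1/96) = 36*(-79/96) = -237/8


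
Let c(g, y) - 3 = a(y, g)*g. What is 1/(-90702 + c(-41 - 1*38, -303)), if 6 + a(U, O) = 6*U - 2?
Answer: 1/53555 ≈ 1.8672e-5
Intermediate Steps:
a(U, O) = -8 + 6*U (a(U, O) = -6 + (6*U - 2) = -6 + (-2 + 6*U) = -8 + 6*U)
c(g, y) = 3 + g*(-8 + 6*y) (c(g, y) = 3 + (-8 + 6*y)*g = 3 + g*(-8 + 6*y))
1/(-90702 + c(-41 - 1*38, -303)) = 1/(-90702 + (3 + 2*(-41 - 1*38)*(-4 + 3*(-303)))) = 1/(-90702 + (3 + 2*(-41 - 38)*(-4 - 909))) = 1/(-90702 + (3 + 2*(-79)*(-913))) = 1/(-90702 + (3 + 144254)) = 1/(-90702 + 144257) = 1/53555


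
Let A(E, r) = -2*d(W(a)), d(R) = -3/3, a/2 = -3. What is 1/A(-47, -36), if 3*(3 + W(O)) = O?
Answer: ½ ≈ 0.50000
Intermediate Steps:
a = -6 (a = 2*(-3) = -6)
W(O) = -3 + O/3
d(R) = -1 (d(R) = -3*⅓ = -1)
A(E, r) = 2 (A(E, r) = -2*(-1) = 2)
1/A(-47, -36) = 1/2 = ½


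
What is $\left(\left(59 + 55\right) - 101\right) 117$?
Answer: $1521$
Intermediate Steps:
$\left(\left(59 + 55\right) - 101\right) 117 = \left(114 - 101\right) 117 = 13 \cdot 117 = 1521$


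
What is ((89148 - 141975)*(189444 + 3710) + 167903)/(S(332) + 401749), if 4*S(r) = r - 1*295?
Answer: -40814313820/1607033 ≈ -25397.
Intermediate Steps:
S(r) = -295/4 + r/4 (S(r) = (r - 1*295)/4 = (r - 295)/4 = (-295 + r)/4 = -295/4 + r/4)
((89148 - 141975)*(189444 + 3710) + 167903)/(S(332) + 401749) = ((89148 - 141975)*(189444 + 3710) + 167903)/((-295/4 + (1/4)*332) + 401749) = (-52827*193154 + 167903)/((-295/4 + 83) + 401749) = (-10203746358 + 167903)/(37/4 + 401749) = -10203578455/1607033/4 = -10203578455*4/1607033 = -40814313820/1607033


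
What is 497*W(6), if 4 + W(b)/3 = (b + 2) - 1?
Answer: 4473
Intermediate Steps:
W(b) = -9 + 3*b (W(b) = -12 + 3*((b + 2) - 1) = -12 + 3*((2 + b) - 1) = -12 + 3*(1 + b) = -12 + (3 + 3*b) = -9 + 3*b)
497*W(6) = 497*(-9 + 3*6) = 497*(-9 + 18) = 497*9 = 4473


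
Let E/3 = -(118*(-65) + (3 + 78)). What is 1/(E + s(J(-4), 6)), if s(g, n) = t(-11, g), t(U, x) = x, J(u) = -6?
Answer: 1/22761 ≈ 4.3935e-5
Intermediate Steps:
E = 22767 (E = 3*(-(118*(-65) + (3 + 78))) = 3*(-(-7670 + 81)) = 3*(-1*(-7589)) = 3*7589 = 22767)
s(g, n) = g
1/(E + s(J(-4), 6)) = 1/(22767 - 6) = 1/22761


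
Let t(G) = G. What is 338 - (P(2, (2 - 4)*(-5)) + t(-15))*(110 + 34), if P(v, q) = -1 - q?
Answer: 4082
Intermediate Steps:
338 - (P(2, (2 - 4)*(-5)) + t(-15))*(110 + 34) = 338 - ((-1 - (2 - 4)*(-5)) - 15)*(110 + 34) = 338 - ((-1 - (-2)*(-5)) - 15)*144 = 338 - ((-1 - 1*10) - 15)*144 = 338 - ((-1 - 10) - 15)*144 = 338 - (-11 - 15)*144 = 338 - (-26)*144 = 338 - 1*(-3744) = 338 + 3744 = 4082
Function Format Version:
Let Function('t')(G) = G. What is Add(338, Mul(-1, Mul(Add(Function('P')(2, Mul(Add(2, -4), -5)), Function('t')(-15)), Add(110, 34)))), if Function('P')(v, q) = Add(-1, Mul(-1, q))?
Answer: 4082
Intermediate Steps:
Add(338, Mul(-1, Mul(Add(Function('P')(2, Mul(Add(2, -4), -5)), Function('t')(-15)), Add(110, 34)))) = Add(338, Mul(-1, Mul(Add(Add(-1, Mul(-1, Mul(Add(2, -4), -5))), -15), Add(110, 34)))) = Add(338, Mul(-1, Mul(Add(Add(-1, Mul(-1, Mul(-2, -5))), -15), 144))) = Add(338, Mul(-1, Mul(Add(Add(-1, Mul(-1, 10)), -15), 144))) = Add(338, Mul(-1, Mul(Add(Add(-1, -10), -15), 144))) = Add(338, Mul(-1, Mul(Add(-11, -15), 144))) = Add(338, Mul(-1, Mul(-26, 144))) = Add(338, Mul(-1, -3744)) = Add(338, 3744) = 4082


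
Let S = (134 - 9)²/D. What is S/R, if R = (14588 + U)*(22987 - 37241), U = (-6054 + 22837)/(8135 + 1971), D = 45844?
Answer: -78953125/48174115376334868 ≈ -1.6389e-9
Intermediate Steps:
U = 16783/10106 ≈ 1.6607
R = -1050827052097/5053 (R = (14588 + 16783/10106)*(22987 - 37241) = (147443111/10106)*(-14254) = -1050827052097/5053 ≈ -2.0796e+8)
S = 15625/45844 (S = (134 - 9)²/45844 = 125²*(1/45844) = 15625*(1/45844) = 15625/45844 ≈ 0.34083)
S/R = 15625/(45844*(-1050827052097/5053)) = (15625/45844)*(-5053/1050827052097) = -78953125/48174115376334868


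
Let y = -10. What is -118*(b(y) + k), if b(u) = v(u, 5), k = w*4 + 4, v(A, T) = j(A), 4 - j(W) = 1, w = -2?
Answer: 118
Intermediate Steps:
j(W) = 3 (j(W) = 4 - 1*1 = 4 - 1 = 3)
v(A, T) = 3
k = -4 (k = -2*4 + 4 = -8 + 4 = -4)
b(u) = 3
-118*(b(y) + k) = -118*(3 - 4) = -118*(-1) = 118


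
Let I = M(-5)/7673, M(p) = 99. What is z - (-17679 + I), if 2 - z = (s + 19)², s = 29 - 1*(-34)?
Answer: 84072962/7673 ≈ 10957.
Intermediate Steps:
s = 63 (s = 29 + 34 = 63)
I = 99/7673 ≈ 0.012902
z = -6722 (z = 2 - (63 + 19)² = 2 - 1*82² = 2 - 1*6724 = 2 - 6724 = -6722)
z - (-17679 + I) = -6722 - (-17679 + 99/7673) = -6722 - 1*(-135650868/7673) = -6722 + 135650868/7673 = 84072962/7673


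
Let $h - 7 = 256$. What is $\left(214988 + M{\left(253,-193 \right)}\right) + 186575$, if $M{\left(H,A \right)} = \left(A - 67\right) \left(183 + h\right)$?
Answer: $285603$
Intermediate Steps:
$h = 263$ ($h = 7 + 256 = 263$)
$M{\left(H,A \right)} = -29882 + 446 A$ ($M{\left(H,A \right)} = \left(A - 67\right) \left(183 + 263\right) = \left(-67 + A\right) 446 = -29882 + 446 A$)
$\left(214988 + M{\left(253,-193 \right)}\right) + 186575 = \left(214988 + \left(-29882 + 446 \left(-193\right)\right)\right) + 186575 = \left(214988 - 115960\right) + 186575 = 99028 + 186575 = 285603$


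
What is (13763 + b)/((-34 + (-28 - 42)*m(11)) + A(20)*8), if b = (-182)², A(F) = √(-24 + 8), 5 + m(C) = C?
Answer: -10643349/103570 - 375096*I/51785 ≈ -102.76 - 7.2433*I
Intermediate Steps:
m(C) = -5 + C
A(F) = 4*I (A(F) = √(-16) = 4*I)
b = 33124
(13763 + b)/((-34 + (-28 - 42)*m(11)) + A(20)*8) = (13763 + 33124)/((-34 + (-28 - 42)*(-5 + 11)) + (4*I)*8) = 46887/((-34 - 70*6) + 32*I) = 46887/((-34 - 420) + 32*I) = 46887/(-454 + 32*I) = 46887*((-454 - 32*I)/207140) = 46887*(-454 - 32*I)/207140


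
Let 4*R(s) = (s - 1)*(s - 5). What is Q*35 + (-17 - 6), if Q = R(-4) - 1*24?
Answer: -1877/4 ≈ -469.25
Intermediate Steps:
R(s) = (-1 + s)*(-5 + s)/4 (R(s) = ((s - 1)*(s - 5))/4 = ((-1 + s)*(-5 + s))/4 = (-1 + s)*(-5 + s)/4)
Q = -51/4 (Q = (5/4 - 3/2*(-4) + (¼)*(-4)²) - 1*24 = (5/4 + 6 + (¼)*16) - 24 = (5/4 + 6 + 4) - 24 = 45/4 - 24 = -51/4 ≈ -12.750)
Q*35 + (-17 - 6) = -51/4*35 + (-17 - 6) = -1785/4 - 23 = -1877/4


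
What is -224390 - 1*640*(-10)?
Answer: -217990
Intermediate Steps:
-224390 - 1*640*(-10) = -224390 - 640*(-10) = -224390 + 6400 = -217990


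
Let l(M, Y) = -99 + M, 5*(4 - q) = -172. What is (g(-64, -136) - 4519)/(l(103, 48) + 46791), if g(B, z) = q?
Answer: -22403/233975 ≈ -0.095749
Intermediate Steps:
q = 192/5 (q = 4 - 1/5*(-172) = 4 + 172/5 = 192/5 ≈ 38.400)
g(B, z) = 192/5
(g(-64, -136) - 4519)/(l(103, 48) + 46791) = (192/5 - 4519)/((-99 + 103) + 46791) = -22403/(5*(4 + 46791)) = -22403/5/46795 = -22403/5*1/46795 = -22403/233975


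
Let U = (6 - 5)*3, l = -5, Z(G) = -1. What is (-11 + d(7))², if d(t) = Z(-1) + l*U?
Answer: 729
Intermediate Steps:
U = 3 (U = 1*3 = 3)
d(t) = -16 (d(t) = -1 - 5*3 = -1 - 15 = -16)
(-11 + d(7))² = (-11 - 16)² = (-27)² = 729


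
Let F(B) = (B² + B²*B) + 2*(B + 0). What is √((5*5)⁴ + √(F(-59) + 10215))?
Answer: √(390625 + I*√191801) ≈ 625.0 + 0.35*I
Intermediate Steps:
F(B) = B² + B³ + 2*B (F(B) = (B² + B³) + 2*B = B² + B³ + 2*B)
√((5*5)⁴ + √(F(-59) + 10215)) = √((5*5)⁴ + √(-59*(2 - 59 + (-59)²) + 10215)) = √(25⁴ + √(-59*(2 - 59 + 3481) + 10215)) = √(390625 + √(-59*3424 + 10215)) = √(390625 + √(-202016 + 10215)) = √(390625 + √(-191801)) = √(390625 + I*√191801)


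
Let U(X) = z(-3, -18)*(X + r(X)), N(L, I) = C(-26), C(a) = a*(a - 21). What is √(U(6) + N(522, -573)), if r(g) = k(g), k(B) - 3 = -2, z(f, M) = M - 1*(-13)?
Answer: √1187 ≈ 34.453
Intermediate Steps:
z(f, M) = 13 + M (z(f, M) = M + 13 = 13 + M)
k(B) = 1 (k(B) = 3 - 2 = 1)
C(a) = a*(-21 + a)
r(g) = 1
N(L, I) = 1222 (N(L, I) = -26*(-21 - 26) = -26*(-47) = 1222)
U(X) = -5 - 5*X (U(X) = (13 - 18)*(X + 1) = -5*(1 + X) = -5 - 5*X)
√(U(6) + N(522, -573)) = √((-5 - 5*6) + 1222) = √((-5 - 30) + 1222) = √(-35 + 1222) = √1187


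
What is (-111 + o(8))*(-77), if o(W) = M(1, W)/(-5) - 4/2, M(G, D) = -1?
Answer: 43428/5 ≈ 8685.6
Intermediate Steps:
o(W) = -9/5 (o(W) = -1/(-5) - 4/2 = -1*(-⅕) - 4*½ = ⅕ - 2 = -9/5)
(-111 + o(8))*(-77) = (-111 - 9/5)*(-77) = -564/5*(-77) = 43428/5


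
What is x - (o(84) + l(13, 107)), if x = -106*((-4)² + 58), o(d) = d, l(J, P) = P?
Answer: -8035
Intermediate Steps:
x = -7844 (x = -106*(16 + 58) = -106*74 = -7844)
x - (o(84) + l(13, 107)) = -7844 - (84 + 107) = -7844 - 1*191 = -7844 - 191 = -8035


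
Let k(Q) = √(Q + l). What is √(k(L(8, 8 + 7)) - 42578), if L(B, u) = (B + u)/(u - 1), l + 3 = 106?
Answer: √(-8345288 + 14*√20510)/14 ≈ 206.32*I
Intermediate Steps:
l = 103 (l = -3 + 106 = 103)
L(B, u) = (B + u)/(-1 + u)
k(Q) = √(103 + Q) (k(Q) = √(Q + 103) = √(103 + Q))
√(k(L(8, 8 + 7)) - 42578) = √(√(103 + (8 + (8 + 7))/(-1 + (8 + 7))) - 42578) = √(√(103 + (8 + 15)/(-1 + 15)) - 42578) = √(√(103 + 23/14) - 42578) = √(√(1465/14) - 42578) = √(√20510/14 - 42578) = √(-42578 + √20510/14)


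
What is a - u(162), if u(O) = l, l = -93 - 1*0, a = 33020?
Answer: 33113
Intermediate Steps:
l = -93 (l = -93 + 0 = -93)
u(O) = -93
a - u(162) = 33020 - 1*(-93) = 33020 + 93 = 33113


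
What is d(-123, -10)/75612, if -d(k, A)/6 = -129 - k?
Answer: 3/6301 ≈ 0.00047611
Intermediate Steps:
d(k, A) = 774 + 6*k (d(k, A) = -6*(-129 - k) = 774 + 6*k)
d(-123, -10)/75612 = (774 + 6*(-123))/75612 = (774 - 738)*(1/75612) = 36*(1/75612) = 3/6301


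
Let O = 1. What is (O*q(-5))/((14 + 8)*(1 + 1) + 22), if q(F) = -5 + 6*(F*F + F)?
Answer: 115/66 ≈ 1.7424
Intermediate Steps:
q(F) = -5 + 6*F + 6*F**2 (q(F) = -5 + 6*(F**2 + F) = -5 + 6*(F + F**2) = -5 + (6*F + 6*F**2) = -5 + 6*F + 6*F**2)
(O*q(-5))/((14 + 8)*(1 + 1) + 22) = (1*(-5 + 6*(-5) + 6*(-5)**2))/((14 + 8)*(1 + 1) + 22) = (1*(-5 - 30 + 6*25))/(22*2 + 22) = (1*(-5 - 30 + 150))/(44 + 22) = (1*115)/66 = 115*(1/66) = 115/66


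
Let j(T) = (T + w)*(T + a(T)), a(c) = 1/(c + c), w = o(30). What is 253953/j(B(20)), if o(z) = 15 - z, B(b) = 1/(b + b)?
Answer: -45147200/53311 ≈ -846.86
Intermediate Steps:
B(b) = 1/(2*b)
w = -15 (w = 15 - 1*30 = 15 - 30 = -15)
a(c) = 1/(2*c)
j(T) = (-15 + T)*(T + 1/(2*T)) (j(T) = (T - 15)*(T + 1/(2*T)) = (-15 + T)*(T + 1/(2*T)))
253953/j(B(20)) = 253953/(½ + ((½)/20)² - 15/(2*20) - 15/(2*((½)/20))) = 253953/(½ + ((½)*(1/20))² - 15/(2*20) - 15/(2*((½)*(1/20)))) = 253953/(½ + (1/40)² - 15*1/40 - 15/(2*1/40)) = 253953/(½ + 1/1600 - 3/8 - 15/2*40) = 253953/(½ + 1/1600 - 3/8 - 300) = 253953/(-479799/1600) = 253953*(-1600/479799) = -45147200/53311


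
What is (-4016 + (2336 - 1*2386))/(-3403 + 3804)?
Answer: -4066/401 ≈ -10.140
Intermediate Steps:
(-4016 + (2336 - 1*2386))/(-3403 + 3804) = (-4016 + (2336 - 2386))/401 = (-4016 - 50)*(1/401) = -4066*1/401 = -4066/401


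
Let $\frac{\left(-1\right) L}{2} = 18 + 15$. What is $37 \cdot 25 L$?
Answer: $-61050$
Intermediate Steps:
$L = -66$ ($L = - 2 \left(18 + 15\right) = \left(-2\right) 33 = -66$)
$37 \cdot 25 L = 37 \cdot 25 \left(-66\right) = 925 \left(-66\right) = -61050$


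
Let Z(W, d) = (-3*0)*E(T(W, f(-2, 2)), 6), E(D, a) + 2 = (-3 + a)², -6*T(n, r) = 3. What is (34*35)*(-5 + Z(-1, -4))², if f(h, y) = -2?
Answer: 29750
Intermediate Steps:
T(n, r) = -½ (T(n, r) = -⅙*3 = -½)
E(D, a) = -2 + (-3 + a)²
Z(W, d) = 0 (Z(W, d) = (-3*0)*(-2 + (-3 + 6)²) = 0*(-2 + 3²) = 0*(-2 + 9) = 0*7 = 0)
(34*35)*(-5 + Z(-1, -4))² = (34*35)*(-5 + 0)² = 1190*(-5)² = 1190*25 = 29750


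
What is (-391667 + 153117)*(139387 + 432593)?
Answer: -136445829000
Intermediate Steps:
(-391667 + 153117)*(139387 + 432593) = -238550*571980 = -136445829000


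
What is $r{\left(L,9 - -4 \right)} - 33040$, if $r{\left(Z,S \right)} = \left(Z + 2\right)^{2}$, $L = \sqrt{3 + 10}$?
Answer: $-33023 + 4 \sqrt{13} \approx -33009.0$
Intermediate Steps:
$L = \sqrt{13} \approx 3.6056$
$r{\left(Z,S \right)} = \left(2 + Z\right)^{2}$
$r{\left(L,9 - -4 \right)} - 33040 = \left(2 + \sqrt{13}\right)^{2} - 33040 = -33040 + \left(2 + \sqrt{13}\right)^{2}$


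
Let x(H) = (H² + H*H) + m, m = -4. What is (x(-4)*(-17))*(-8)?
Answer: 3808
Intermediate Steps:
x(H) = -4 + 2*H² (x(H) = (H² + H*H) - 4 = (H² + H²) - 4 = 2*H² - 4 = -4 + 2*H²)
(x(-4)*(-17))*(-8) = ((-4 + 2*(-4)²)*(-17))*(-8) = ((-4 + 2*16)*(-17))*(-8) = ((-4 + 32)*(-17))*(-8) = (28*(-17))*(-8) = -476*(-8) = 3808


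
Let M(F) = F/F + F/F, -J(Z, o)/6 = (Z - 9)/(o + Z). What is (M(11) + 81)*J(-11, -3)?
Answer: -4980/7 ≈ -711.43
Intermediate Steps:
J(Z, o) = -6*(-9 + Z)/(Z + o) (J(Z, o) = -6*(Z - 9)/(o + Z) = -6*(-9 + Z)/(Z + o))
M(F) = 2 (M(F) = 1 + 1 = 2)
(M(11) + 81)*J(-11, -3) = (2 + 81)*(6*(9 - 1*(-11))/(-11 - 3)) = 83*(6*(9 + 11)/(-14)) = 83*(6*(-1/14)*20) = 83*(-60/7) = -4980/7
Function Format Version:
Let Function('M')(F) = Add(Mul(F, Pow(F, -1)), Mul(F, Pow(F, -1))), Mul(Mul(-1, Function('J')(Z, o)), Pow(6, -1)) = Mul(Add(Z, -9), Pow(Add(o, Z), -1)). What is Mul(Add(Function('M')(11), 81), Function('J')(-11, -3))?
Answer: Rational(-4980, 7) ≈ -711.43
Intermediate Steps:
Function('J')(Z, o) = Mul(-6, Pow(Add(Z, o), -1), Add(-9, Z)) (Function('J')(Z, o) = Mul(-6, Mul(Add(Z, -9), Pow(Add(o, Z), -1))) = Mul(-6, Mul(Add(-9, Z), Pow(Add(Z, o), -1))) = Mul(-6, Mul(Pow(Add(Z, o), -1), Add(-9, Z))) = Mul(-6, Pow(Add(Z, o), -1), Add(-9, Z)))
Function('M')(F) = 2 (Function('M')(F) = Add(1, 1) = 2)
Mul(Add(Function('M')(11), 81), Function('J')(-11, -3)) = Mul(Add(2, 81), Mul(6, Pow(Add(-11, -3), -1), Add(9, Mul(-1, -11)))) = Mul(83, Mul(6, Pow(-14, -1), Add(9, 11))) = Mul(83, Mul(6, Rational(-1, 14), 20)) = Mul(83, Rational(-60, 7)) = Rational(-4980, 7)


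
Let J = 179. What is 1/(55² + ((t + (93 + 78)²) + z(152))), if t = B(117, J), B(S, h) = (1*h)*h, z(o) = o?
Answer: 1/64459 ≈ 1.5514e-5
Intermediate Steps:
B(S, h) = h² (B(S, h) = h*h = h²)
t = 32041 (t = 179² = 32041)
1/(55² + ((t + (93 + 78)²) + z(152))) = 1/(55² + ((32041 + (93 + 78)²) + 152)) = 1/(3025 + ((32041 + 171²) + 152)) = 1/(3025 + ((32041 + 29241) + 152)) = 1/(3025 + (61282 + 152)) = 1/(3025 + 61434) = 1/64459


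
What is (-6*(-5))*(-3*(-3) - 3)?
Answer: 180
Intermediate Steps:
(-6*(-5))*(-3*(-3) - 3) = (-2*(-15))*(9 - 3) = 30*6 = 180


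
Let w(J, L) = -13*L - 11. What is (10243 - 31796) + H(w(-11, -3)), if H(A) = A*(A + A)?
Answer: -19985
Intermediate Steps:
w(J, L) = -11 - 13*L
H(A) = 2*A**2 (H(A) = A*(2*A) = 2*A**2)
(10243 - 31796) + H(w(-11, -3)) = (10243 - 31796) + 2*(-11 - 13*(-3))**2 = -21553 + 2*(-11 + 39)**2 = -21553 + 2*28**2 = -21553 + 2*784 = -21553 + 1568 = -19985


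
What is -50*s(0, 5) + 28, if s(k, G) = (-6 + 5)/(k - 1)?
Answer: -22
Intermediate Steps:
s(k, G) = -1/(-1 + k)
-50*s(0, 5) + 28 = -(-50)/(-1 + 0) + 28 = -(-50)/(-1) + 28 = -(-50)*(-1) + 28 = -50*1 + 28 = -50 + 28 = -22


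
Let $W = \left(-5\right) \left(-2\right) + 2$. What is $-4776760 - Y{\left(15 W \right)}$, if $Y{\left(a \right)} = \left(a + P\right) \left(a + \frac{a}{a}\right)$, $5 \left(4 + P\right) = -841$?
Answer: $- \frac{23890859}{5} \approx -4.7782 \cdot 10^{6}$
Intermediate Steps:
$P = - \frac{861}{5}$ ($P = -4 + \frac{1}{5} \left(-841\right) = -4 - \frac{841}{5} = - \frac{861}{5} \approx -172.2$)
$W = 12$ ($W = 10 + 2 = 12$)
$Y{\left(a \right)} = \left(1 + a\right) \left(- \frac{861}{5} + a\right)$ ($Y{\left(a \right)} = \left(a - \frac{861}{5}\right) \left(a + \frac{a}{a}\right) = \left(- \frac{861}{5} + a\right) \left(a + 1\right) = \left(- \frac{861}{5} + a\right) \left(1 + a\right) = \left(1 + a\right) \left(- \frac{861}{5} + a\right)$)
$-4776760 - Y{\left(15 W \right)} = -4776760 - \left(- \frac{861}{5} + \left(15 \cdot 12\right)^{2} - \frac{856 \cdot 15 \cdot 12}{5}\right) = -4776760 - \left(- \frac{861}{5} + 180^{2} - 30816\right) = -4776760 - \left(- \frac{861}{5} + 32400 - 30816\right) = -4776760 - \frac{7059}{5} = - \frac{23890859}{5}$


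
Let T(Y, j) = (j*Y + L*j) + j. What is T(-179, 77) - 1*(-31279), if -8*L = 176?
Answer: 15879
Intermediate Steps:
L = -22 (L = -⅛*176 = -22)
T(Y, j) = -21*j + Y*j (T(Y, j) = (j*Y - 22*j) + j = (Y*j - 22*j) + j = (-22*j + Y*j) + j = -21*j + Y*j)
T(-179, 77) - 1*(-31279) = 77*(-21 - 179) - 1*(-31279) = 77*(-200) + 31279 = -15400 + 31279 = 15879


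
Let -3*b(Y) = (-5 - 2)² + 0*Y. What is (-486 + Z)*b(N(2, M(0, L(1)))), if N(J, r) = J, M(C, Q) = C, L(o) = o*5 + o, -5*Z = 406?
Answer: 138964/15 ≈ 9264.3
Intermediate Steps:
Z = -406/5 (Z = -⅕*406 = -406/5 ≈ -81.200)
L(o) = 6*o (L(o) = 5*o + o = 6*o)
b(Y) = -49/3 (b(Y) = -((-5 - 2)² + 0*Y)/3 = -((-7)² + 0)/3 = -(49 + 0)/3 = -⅓*49 = -49/3)
(-486 + Z)*b(N(2, M(0, L(1)))) = (-486 - 406/5)*(-49/3) = -2836/5*(-49/3) = 138964/15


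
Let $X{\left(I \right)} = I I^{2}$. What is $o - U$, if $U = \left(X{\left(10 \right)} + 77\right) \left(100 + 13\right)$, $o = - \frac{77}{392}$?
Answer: $- \frac{6815267}{56} \approx -1.217 \cdot 10^{5}$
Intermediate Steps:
$X{\left(I \right)} = I^{3}$
$o = - \frac{11}{56}$ ($o = \left(-77\right) \frac{1}{392} = - \frac{11}{56} \approx -0.19643$)
$U = 121701$ ($U = \left(10^{3} + 77\right) \left(100 + 13\right) = \left(1000 + 77\right) 113 = 1077 \cdot 113 = 121701$)
$o - U = - \frac{11}{56} - 121701 = - \frac{6815267}{56}$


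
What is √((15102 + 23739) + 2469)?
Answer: 9*√510 ≈ 203.25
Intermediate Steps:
√((15102 + 23739) + 2469) = √(38841 + 2469) = √41310 = 9*√510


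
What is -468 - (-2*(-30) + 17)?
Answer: -545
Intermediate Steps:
-468 - (-2*(-30) + 17) = -468 - (60 + 17) = -468 - 1*77 = -468 - 77 = -545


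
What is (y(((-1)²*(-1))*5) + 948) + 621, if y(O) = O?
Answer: 1564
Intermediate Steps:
(y(((-1)²*(-1))*5) + 948) + 621 = (((-1)²*(-1))*5 + 948) + 621 = ((1*(-1))*5 + 948) + 621 = (-1*5 + 948) + 621 = (-5 + 948) + 621 = 943 + 621 = 1564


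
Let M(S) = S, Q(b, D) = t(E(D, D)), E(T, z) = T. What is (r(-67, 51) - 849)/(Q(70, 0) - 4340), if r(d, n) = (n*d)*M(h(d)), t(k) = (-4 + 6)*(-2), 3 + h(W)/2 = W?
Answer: -159177/1448 ≈ -109.93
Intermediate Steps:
h(W) = -6 + 2*W
t(k) = -4 (t(k) = 2*(-2) = -4)
Q(b, D) = -4
r(d, n) = d*n*(-6 + 2*d) (r(d, n) = (n*d)*(-6 + 2*d) = (d*n)*(-6 + 2*d) = d*n*(-6 + 2*d))
(r(-67, 51) - 849)/(Q(70, 0) - 4340) = (2*(-67)*51*(-3 - 67) - 849)/(-4 - 4340) = (2*(-67)*51*(-70) - 849)/(-4344) = (478380 - 849)*(-1/4344) = 477531*(-1/4344) = -159177/1448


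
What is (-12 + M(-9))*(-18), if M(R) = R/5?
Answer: 1242/5 ≈ 248.40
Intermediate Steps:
M(R) = R/5 (M(R) = R*(1/5) = R/5)
(-12 + M(-9))*(-18) = (-12 + (1/5)*(-9))*(-18) = (-12 - 9/5)*(-18) = -69/5*(-18) = 1242/5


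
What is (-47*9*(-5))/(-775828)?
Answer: -2115/775828 ≈ -0.0027261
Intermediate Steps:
(-47*9*(-5))/(-775828) = -423*(-5)*(-1/775828) = 2115*(-1/775828) = -2115/775828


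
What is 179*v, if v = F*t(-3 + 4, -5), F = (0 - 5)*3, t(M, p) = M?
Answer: -2685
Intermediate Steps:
F = -15 (F = -5*3 = -15)
v = -15 (v = -15*(-3 + 4) = -15*1 = -15)
179*v = 179*(-15) = -2685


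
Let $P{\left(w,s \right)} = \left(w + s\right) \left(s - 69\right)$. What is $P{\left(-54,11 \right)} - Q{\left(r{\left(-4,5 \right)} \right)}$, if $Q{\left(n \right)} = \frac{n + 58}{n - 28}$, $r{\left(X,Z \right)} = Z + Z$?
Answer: $\frac{22480}{9} \approx 2497.8$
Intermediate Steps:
$r{\left(X,Z \right)} = 2 Z$
$Q{\left(n \right)} = \frac{58 + n}{-28 + n}$
$P{\left(w,s \right)} = \left(-69 + s\right) \left(s + w\right)$ ($P{\left(w,s \right)} = \left(s + w\right) \left(-69 + s\right) = \left(-69 + s\right) \left(s + w\right)$)
$P{\left(-54,11 \right)} - Q{\left(r{\left(-4,5 \right)} \right)} = \left(11^{2} - 759 - -3726 + 11 \left(-54\right)\right) - \frac{58 + 2 \cdot 5}{-28 + 2 \cdot 5} = \left(121 - 759 + 3726 - 594\right) - \frac{58 + 10}{-28 + 10} = 2494 - \frac{1}{-18} \cdot 68 = 2494 - \left(- \frac{1}{18}\right) 68 = 2494 - - \frac{34}{9} = 2494 + \frac{34}{9} = \frac{22480}{9}$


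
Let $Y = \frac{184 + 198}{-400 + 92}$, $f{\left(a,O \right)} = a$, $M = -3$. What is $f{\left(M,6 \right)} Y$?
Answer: $\frac{573}{154} \approx 3.7208$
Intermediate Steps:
$Y = - \frac{191}{154}$ ($Y = \frac{382}{-308} = 382 \left(- \frac{1}{308}\right) = - \frac{191}{154} \approx -1.2403$)
$f{\left(M,6 \right)} Y = \left(-3\right) \left(- \frac{191}{154}\right) = \frac{573}{154}$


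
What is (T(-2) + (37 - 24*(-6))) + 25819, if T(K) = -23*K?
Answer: 26046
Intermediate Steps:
(T(-2) + (37 - 24*(-6))) + 25819 = (-23*(-2) + (37 - 24*(-6))) + 25819 = (46 + (37 + 144)) + 25819 = (46 + 181) + 25819 = 227 + 25819 = 26046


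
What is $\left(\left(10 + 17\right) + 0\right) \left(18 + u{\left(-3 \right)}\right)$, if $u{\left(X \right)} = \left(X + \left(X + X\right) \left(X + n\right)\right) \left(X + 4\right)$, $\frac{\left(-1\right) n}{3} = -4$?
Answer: $-1053$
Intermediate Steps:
$n = 12$ ($n = \left(-3\right) \left(-4\right) = 12$)
$u{\left(X \right)} = \left(4 + X\right) \left(X + 2 X \left(12 + X\right)\right)$ ($u{\left(X \right)} = \left(X + \left(X + X\right) \left(X + 12\right)\right) \left(X + 4\right) = \left(X + 2 X \left(12 + X\right)\right) \left(4 + X\right) = \left(4 + X\right) \left(X + 2 X \left(12 + X\right)\right)$)
$\left(\left(10 + 17\right) + 0\right) \left(18 + u{\left(-3 \right)}\right) = \left(\left(10 + 17\right) + 0\right) \left(18 - 3 \left(100 + 2 \left(-3\right)^{2} + 33 \left(-3\right)\right)\right) = \left(27 + 0\right) \left(18 - 3 \left(100 + 2 \cdot 9 - 99\right)\right) = 27 \left(18 - 3 \left(100 + 18 - 99\right)\right) = 27 \left(18 - 57\right) = 27 \left(-39\right) = -1053$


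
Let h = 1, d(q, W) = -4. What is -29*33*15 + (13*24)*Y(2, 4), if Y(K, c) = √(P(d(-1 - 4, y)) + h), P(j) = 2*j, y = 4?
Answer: -14355 + 312*I*√7 ≈ -14355.0 + 825.47*I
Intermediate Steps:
Y(K, c) = I*√7 (Y(K, c) = √(2*(-4) + 1) = √(-8 + 1) = √(-7) = I*√7)
-29*33*15 + (13*24)*Y(2, 4) = -29*33*15 + (13*24)*(I*√7) = -957*15 + 312*(I*√7) = -14355 + 312*I*√7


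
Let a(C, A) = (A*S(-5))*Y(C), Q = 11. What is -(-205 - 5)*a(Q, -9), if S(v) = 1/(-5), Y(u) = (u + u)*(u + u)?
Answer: 182952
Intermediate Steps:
Y(u) = 4*u² (Y(u) = (2*u)*(2*u) = 4*u²)
S(v) = -⅕
a(C, A) = -4*A*C²/5 (a(C, A) = (A*(-⅕))*(4*C²) = (-A/5)*(4*C²) = -4*A*C²/5)
-(-205 - 5)*a(Q, -9) = -(-205 - 5)*(-⅘*(-9)*11²) = -(-210)*(-⅘*(-9)*121) = -(-210)*4356/5 = -1*(-182952) = 182952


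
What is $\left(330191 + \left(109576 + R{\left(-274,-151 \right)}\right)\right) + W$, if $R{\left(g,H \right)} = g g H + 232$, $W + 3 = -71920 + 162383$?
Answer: $-10806017$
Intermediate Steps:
$W = 90460$ ($W = -3 + \left(-71920 + 162383\right) = -3 + 90463 = 90460$)
$R{\left(g,H \right)} = 232 + H g^{2}$ ($R{\left(g,H \right)} = g^{2} H + 232 = H g^{2} + 232 = 232 + H g^{2}$)
$\left(330191 + \left(109576 + R{\left(-274,-151 \right)}\right)\right) + W = \left(330191 + \left(109576 + \left(232 - 151 \left(-274\right)^{2}\right)\right)\right) + 90460 = \left(330191 + \left(109576 + \left(232 - 11336476\right)\right)\right) + 90460 = \left(330191 + \left(109576 - 11336244\right)\right) + 90460 = \left(330191 - 11226668\right) + 90460 = -10896477 + 90460 = -10806017$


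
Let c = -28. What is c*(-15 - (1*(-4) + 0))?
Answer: 308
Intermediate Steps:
c*(-15 - (1*(-4) + 0)) = -28*(-15 - (1*(-4) + 0)) = -28*(-15 - (-4 + 0)) = -28*(-15 - 1*(-4)) = -28*(-15 + 4) = -28*(-11) = 308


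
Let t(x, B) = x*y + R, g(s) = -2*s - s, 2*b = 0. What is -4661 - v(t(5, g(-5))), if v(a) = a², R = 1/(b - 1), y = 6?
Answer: -5502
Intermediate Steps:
b = 0 (b = (½)*0 = 0)
g(s) = -3*s
R = -1 (R = 1/(0 - 1) = 1/(-1) = -1)
t(x, B) = -1 + 6*x (t(x, B) = x*6 - 1 = 6*x - 1 = -1 + 6*x)
-4661 - v(t(5, g(-5))) = -4661 - (-1 + 6*5)² = -4661 - (-1 + 30)² = -4661 - 1*29² = -4661 - 1*841 = -4661 - 841 = -5502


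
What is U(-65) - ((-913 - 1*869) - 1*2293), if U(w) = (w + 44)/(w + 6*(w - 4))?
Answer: 1951946/479 ≈ 4075.0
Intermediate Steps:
U(w) = (44 + w)/(-24 + 7*w) (U(w) = (44 + w)/(w + 6*(-4 + w)) = (44 + w)/(w + (-24 + 6*w)) = (44 + w)/(-24 + 7*w))
U(-65) - ((-913 - 1*869) - 1*2293) = (44 - 65)/(-24 + 7*(-65)) - ((-913 - 1*869) - 1*2293) = -21/(-24 - 455) - ((-913 - 869) - 2293) = -21/(-479) - (-1782 - 2293) = -1/479*(-21) - 1*(-4075) = 21/479 + 4075 = 1951946/479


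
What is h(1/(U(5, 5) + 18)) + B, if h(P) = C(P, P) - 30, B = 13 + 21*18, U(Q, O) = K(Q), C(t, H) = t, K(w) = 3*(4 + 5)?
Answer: 16246/45 ≈ 361.02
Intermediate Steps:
K(w) = 27 (K(w) = 3*9 = 27)
U(Q, O) = 27
B = 391 (B = 13 + 378 = 391)
h(P) = -30 + P (h(P) = P - 30 = -30 + P)
h(1/(U(5, 5) + 18)) + B = (-30 + 1/(27 + 18)) + 391 = (-30 + 1/45) + 391 = -1349/45 + 391 = 16246/45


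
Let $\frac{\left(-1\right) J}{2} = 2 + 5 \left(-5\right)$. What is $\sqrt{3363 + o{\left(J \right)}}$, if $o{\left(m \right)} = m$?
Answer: $\sqrt{3409} \approx 58.387$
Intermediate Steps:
$J = 46$ ($J = - 2 \left(2 + 5 \left(-5\right)\right) = - 2 \left(2 - 25\right) = \left(-2\right) \left(-23\right) = 46$)
$\sqrt{3363 + o{\left(J \right)}} = \sqrt{3363 + 46} = \sqrt{3409}$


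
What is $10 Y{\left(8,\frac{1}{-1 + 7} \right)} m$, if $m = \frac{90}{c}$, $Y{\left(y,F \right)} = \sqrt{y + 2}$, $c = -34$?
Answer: $- \frac{450 \sqrt{10}}{17} \approx -83.707$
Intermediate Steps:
$Y{\left(y,F \right)} = \sqrt{2 + y}$
$m = - \frac{45}{17}$ ($m = \frac{90}{-34} = 90 \left(- \frac{1}{34}\right) = - \frac{45}{17} \approx -2.6471$)
$10 Y{\left(8,\frac{1}{-1 + 7} \right)} m = 10 \sqrt{2 + 8} \left(- \frac{45}{17}\right) = 10 \sqrt{10} \left(- \frac{45}{17}\right) = - \frac{450 \sqrt{10}}{17}$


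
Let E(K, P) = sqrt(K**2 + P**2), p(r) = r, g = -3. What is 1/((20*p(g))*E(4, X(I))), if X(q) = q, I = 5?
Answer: -sqrt(41)/2460 ≈ -0.0026029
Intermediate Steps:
1/((20*p(g))*E(4, X(I))) = 1/((20*(-3))*sqrt(4**2 + 5**2)) = 1/(-60*sqrt(16 + 25)) = 1/(-60*sqrt(41)) = -sqrt(41)/2460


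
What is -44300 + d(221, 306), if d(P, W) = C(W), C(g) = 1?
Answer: -44299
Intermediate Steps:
d(P, W) = 1
-44300 + d(221, 306) = -44300 + 1 = -44299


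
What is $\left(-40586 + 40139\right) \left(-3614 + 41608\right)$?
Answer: $-16983318$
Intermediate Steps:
$\left(-40586 + 40139\right) \left(-3614 + 41608\right) = \left(-447\right) 37994 = -16983318$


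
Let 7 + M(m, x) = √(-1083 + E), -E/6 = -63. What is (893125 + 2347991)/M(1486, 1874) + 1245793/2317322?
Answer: (-7510700690801*I + 1245793*√705)/(2317322*(√705 + 7*I)) ≈ -30089.0 - 1.1413e+5*I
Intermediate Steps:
E = 378 (E = -6*(-63) = 378)
M(m, x) = -7 + I*√705 (M(m, x) = -7 + √(-1083 + 378) = -7 + √(-705) = -7 + I*√705)
(893125 + 2347991)/M(1486, 1874) + 1245793/2317322 = (893125 + 2347991)/(-7 + I*√705) + 1245793/2317322 = 3241116/(-7 + I*√705) + 1245793*(1/2317322) = 3241116/(-7 + I*√705) + 1245793/2317322 = 1245793/2317322 + 3241116/(-7 + I*√705)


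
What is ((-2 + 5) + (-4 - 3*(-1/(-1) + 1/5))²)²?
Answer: 2307361/625 ≈ 3691.8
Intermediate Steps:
((-2 + 5) + (-4 - 3*(-1/(-1) + 1/5))²)² = (3 + (-4 - 3*(-1*(-1) + 1*(⅕)))²)² = (3 + (-4 - 3*(1 + ⅕))²)² = (3 + (-4 - 3*6/5)²)² = (3 + (-4 - 18/5)²)² = (3 + (-38/5)²)² = (3 + 1444/25)² = (1519/25)² = 2307361/625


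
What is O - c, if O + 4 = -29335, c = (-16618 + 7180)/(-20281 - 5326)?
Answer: -751293211/25607 ≈ -29339.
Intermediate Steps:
c = 9438/25607 (c = -9438/(-25607) = -9438*(-1/25607) = 9438/25607 ≈ 0.36857)
O = -29339 (O = -4 - 29335 = -29339)
O - c = -29339 - 1*9438/25607 = -29339 - 9438/25607 = -751293211/25607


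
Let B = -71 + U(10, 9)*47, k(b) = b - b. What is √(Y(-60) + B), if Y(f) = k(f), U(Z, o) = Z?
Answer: √399 ≈ 19.975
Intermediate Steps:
k(b) = 0
B = 399 (B = -71 + 10*47 = -71 + 470 = 399)
Y(f) = 0
√(Y(-60) + B) = √(0 + 399) = √399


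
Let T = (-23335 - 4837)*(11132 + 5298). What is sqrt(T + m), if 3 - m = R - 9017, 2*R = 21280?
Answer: 2*I*sqrt(115716895) ≈ 21514.0*I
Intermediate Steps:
R = 10640 (R = (1/2)*21280 = 10640)
T = -462865960 (T = -28172*16430 = -462865960)
m = -1620 (m = 3 - (10640 - 9017) = 3 - 1*1623 = 3 - 1623 = -1620)
sqrt(T + m) = sqrt(-462865960 - 1620) = sqrt(-462867580) = 2*I*sqrt(115716895)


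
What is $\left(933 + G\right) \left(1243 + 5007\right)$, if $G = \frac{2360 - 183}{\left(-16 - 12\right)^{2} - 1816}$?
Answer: $\frac{3002121875}{516} \approx 5.8181 \cdot 10^{6}$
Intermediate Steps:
$G = - \frac{2177}{1032}$ ($G = \frac{2177}{\left(-16 - 12\right)^{2} - 1816} = \frac{2177}{\left(-28\right)^{2} - 1816} = \frac{2177}{784 - 1816} = \frac{2177}{-1032} = 2177 \left(- \frac{1}{1032}\right) = - \frac{2177}{1032} \approx -2.1095$)
$\left(933 + G\right) \left(1243 + 5007\right) = \left(933 - \frac{2177}{1032}\right) \left(1243 + 5007\right) = \frac{960679}{1032} \cdot 6250 = \frac{3002121875}{516}$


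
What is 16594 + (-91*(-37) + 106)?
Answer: 20067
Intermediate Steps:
16594 + (-91*(-37) + 106) = 16594 + (3367 + 106) = 16594 + 3473 = 20067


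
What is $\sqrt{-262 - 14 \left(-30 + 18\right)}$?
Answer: $i \sqrt{94} \approx 9.6954 i$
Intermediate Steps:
$\sqrt{-262 - 14 \left(-30 + 18\right)} = \sqrt{-262 - -168} = \sqrt{-262 + 168} = \sqrt{-94} = i \sqrt{94}$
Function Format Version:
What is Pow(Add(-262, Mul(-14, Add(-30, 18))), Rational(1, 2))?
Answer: Mul(I, Pow(94, Rational(1, 2))) ≈ Mul(9.6954, I)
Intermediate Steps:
Pow(Add(-262, Mul(-14, Add(-30, 18))), Rational(1, 2)) = Pow(Add(-262, Mul(-14, -12)), Rational(1, 2)) = Pow(Add(-262, 168), Rational(1, 2)) = Pow(-94, Rational(1, 2)) = Mul(I, Pow(94, Rational(1, 2)))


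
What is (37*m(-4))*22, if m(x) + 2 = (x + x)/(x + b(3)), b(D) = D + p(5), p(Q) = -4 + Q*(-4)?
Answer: -34188/25 ≈ -1367.5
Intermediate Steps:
p(Q) = -4 - 4*Q
b(D) = -24 + D (b(D) = D + (-4 - 4*5) = D + (-4 - 20) = D - 24 = -24 + D)
m(x) = -2 + 2*x/(-21 + x) (m(x) = -2 + (x + x)/(x + (-24 + 3)) = -2 + (2*x)/(x - 21) = -2 + (2*x)/(-21 + x) = -2 + 2*x/(-21 + x))
(37*m(-4))*22 = (37*(42/(-21 - 4)))*22 = (37*(42/(-25)))*22 = (37*(42*(-1/25)))*22 = (37*(-42/25))*22 = -1554/25*22 = -34188/25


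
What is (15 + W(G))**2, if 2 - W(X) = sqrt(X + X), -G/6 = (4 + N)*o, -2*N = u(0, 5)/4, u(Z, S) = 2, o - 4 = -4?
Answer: 289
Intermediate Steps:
o = 0 (o = 4 - 4 = 0)
N = -1/4 ≈ -0.25000
G = 0 (G = -6*(4 - 1/4)*0 = -45*0/2 = -6*0 = 0)
W(X) = 2 - sqrt(2)*sqrt(X) (W(X) = 2 - sqrt(X + X) = 2 - sqrt(2*X) = 2 - sqrt(2)*sqrt(X))
(15 + W(G))**2 = (15 + (2 - sqrt(2)*sqrt(0)))**2 = (15 + (2 - 1*sqrt(2)*0))**2 = (15 + (2 + 0))**2 = (15 + 2)**2 = 17**2 = 289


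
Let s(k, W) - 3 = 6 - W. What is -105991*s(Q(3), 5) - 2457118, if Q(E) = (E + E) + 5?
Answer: -2881082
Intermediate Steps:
Q(E) = 5 + 2*E (Q(E) = 2*E + 5 = 5 + 2*E)
s(k, W) = 9 - W (s(k, W) = 3 + (6 - W) = 9 - W)
-105991*s(Q(3), 5) - 2457118 = -105991*(9 - 1*5) - 2457118 = -105991*(9 - 5) - 2457118 = -105991*4 - 2457118 = -423964 - 2457118 = -2881082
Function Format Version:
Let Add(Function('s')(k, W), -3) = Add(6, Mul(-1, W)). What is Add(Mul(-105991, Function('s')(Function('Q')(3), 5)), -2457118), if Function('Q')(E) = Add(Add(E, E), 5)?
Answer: -2881082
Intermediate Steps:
Function('Q')(E) = Add(5, Mul(2, E)) (Function('Q')(E) = Add(Mul(2, E), 5) = Add(5, Mul(2, E)))
Function('s')(k, W) = Add(9, Mul(-1, W)) (Function('s')(k, W) = Add(3, Add(6, Mul(-1, W))) = Add(9, Mul(-1, W)))
Add(Mul(-105991, Function('s')(Function('Q')(3), 5)), -2457118) = Add(Mul(-105991, Add(9, Mul(-1, 5))), -2457118) = Add(Mul(-105991, Add(9, -5)), -2457118) = Add(Mul(-105991, 4), -2457118) = Add(-423964, -2457118) = -2881082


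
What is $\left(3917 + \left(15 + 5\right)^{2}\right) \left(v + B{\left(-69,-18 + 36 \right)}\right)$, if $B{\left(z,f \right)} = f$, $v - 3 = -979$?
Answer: $-4135686$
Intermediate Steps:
$v = -976$ ($v = 3 - 979 = -976$)
$\left(3917 + \left(15 + 5\right)^{2}\right) \left(v + B{\left(-69,-18 + 36 \right)}\right) = \left(3917 + \left(15 + 5\right)^{2}\right) \left(-976 + \left(-18 + 36\right)\right) = \left(3917 + 20^{2}\right) \left(-976 + 18\right) = \left(3917 + 400\right) \left(-958\right) = 4317 \left(-958\right) = -4135686$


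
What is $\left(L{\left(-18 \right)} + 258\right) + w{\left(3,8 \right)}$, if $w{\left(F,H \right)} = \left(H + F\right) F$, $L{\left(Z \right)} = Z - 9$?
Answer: $264$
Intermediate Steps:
$L{\left(Z \right)} = -9 + Z$
$w{\left(F,H \right)} = F \left(F + H\right)$ ($w{\left(F,H \right)} = \left(F + H\right) F = F \left(F + H\right)$)
$\left(L{\left(-18 \right)} + 258\right) + w{\left(3,8 \right)} = \left(\left(-9 - 18\right) + 258\right) + 3 \left(3 + 8\right) = \left(-27 + 258\right) + 3 \cdot 11 = 231 + 33 = 264$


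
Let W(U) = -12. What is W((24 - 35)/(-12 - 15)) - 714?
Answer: -726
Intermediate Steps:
W((24 - 35)/(-12 - 15)) - 714 = -12 - 714 = -726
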